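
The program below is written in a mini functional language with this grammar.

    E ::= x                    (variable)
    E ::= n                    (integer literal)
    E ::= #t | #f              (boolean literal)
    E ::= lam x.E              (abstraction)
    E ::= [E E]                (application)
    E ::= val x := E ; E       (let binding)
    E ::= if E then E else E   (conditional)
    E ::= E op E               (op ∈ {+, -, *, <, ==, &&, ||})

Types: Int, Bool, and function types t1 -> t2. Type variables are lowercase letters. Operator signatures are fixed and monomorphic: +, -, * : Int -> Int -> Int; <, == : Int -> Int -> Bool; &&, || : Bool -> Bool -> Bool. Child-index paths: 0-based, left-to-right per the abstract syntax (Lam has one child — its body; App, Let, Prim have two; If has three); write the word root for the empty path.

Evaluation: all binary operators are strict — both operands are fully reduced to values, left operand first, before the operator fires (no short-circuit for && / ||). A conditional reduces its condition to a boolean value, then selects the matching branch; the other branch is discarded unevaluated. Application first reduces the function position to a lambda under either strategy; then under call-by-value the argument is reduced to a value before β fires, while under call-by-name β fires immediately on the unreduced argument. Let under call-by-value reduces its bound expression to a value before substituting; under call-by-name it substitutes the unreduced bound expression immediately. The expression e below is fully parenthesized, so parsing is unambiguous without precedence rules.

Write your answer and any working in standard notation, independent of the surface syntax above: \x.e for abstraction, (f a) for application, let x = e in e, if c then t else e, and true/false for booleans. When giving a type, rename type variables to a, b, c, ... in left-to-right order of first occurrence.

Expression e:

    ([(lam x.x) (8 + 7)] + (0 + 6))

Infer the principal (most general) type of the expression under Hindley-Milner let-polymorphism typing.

Derivation:
x : a
\x._ : a -> a
  unify Int ~ Int
  unify Int ~ Int
  unify a -> a ~ Int -> b
  unify a ~ Int
  unify Int ~ b
_ _ : Int
  unify Int ~ Int
  unify Int ~ Int
  unify Int ~ Int
  unify Int ~ Int

Answer: Int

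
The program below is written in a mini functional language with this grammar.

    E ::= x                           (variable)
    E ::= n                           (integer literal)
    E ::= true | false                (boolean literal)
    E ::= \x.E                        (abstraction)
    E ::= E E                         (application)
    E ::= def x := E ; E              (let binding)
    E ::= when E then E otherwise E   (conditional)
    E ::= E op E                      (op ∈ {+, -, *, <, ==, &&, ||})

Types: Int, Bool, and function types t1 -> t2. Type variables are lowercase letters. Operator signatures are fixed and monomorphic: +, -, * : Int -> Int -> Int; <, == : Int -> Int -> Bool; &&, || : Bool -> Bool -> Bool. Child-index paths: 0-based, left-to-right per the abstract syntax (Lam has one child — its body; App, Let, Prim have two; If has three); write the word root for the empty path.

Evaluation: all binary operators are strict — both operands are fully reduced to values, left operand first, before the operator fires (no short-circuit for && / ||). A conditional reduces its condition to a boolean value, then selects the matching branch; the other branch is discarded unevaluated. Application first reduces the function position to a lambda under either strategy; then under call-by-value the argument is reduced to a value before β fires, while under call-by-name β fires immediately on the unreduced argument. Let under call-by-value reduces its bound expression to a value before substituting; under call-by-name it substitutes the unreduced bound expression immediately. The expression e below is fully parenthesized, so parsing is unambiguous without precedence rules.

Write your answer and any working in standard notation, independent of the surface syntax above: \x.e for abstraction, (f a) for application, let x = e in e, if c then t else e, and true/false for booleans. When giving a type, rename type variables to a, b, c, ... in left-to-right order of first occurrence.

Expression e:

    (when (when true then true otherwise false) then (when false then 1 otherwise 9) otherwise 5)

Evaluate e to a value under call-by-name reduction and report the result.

Answer: 9

Trace:
step 0: (if (if true then true else false) then (if false then 1 else 9) else 5)
step 1: [if@0] (if true then (if false then 1 else 9) else 5)
step 2: [if@root] (if false then 1 else 9)
step 3: [if@root] 9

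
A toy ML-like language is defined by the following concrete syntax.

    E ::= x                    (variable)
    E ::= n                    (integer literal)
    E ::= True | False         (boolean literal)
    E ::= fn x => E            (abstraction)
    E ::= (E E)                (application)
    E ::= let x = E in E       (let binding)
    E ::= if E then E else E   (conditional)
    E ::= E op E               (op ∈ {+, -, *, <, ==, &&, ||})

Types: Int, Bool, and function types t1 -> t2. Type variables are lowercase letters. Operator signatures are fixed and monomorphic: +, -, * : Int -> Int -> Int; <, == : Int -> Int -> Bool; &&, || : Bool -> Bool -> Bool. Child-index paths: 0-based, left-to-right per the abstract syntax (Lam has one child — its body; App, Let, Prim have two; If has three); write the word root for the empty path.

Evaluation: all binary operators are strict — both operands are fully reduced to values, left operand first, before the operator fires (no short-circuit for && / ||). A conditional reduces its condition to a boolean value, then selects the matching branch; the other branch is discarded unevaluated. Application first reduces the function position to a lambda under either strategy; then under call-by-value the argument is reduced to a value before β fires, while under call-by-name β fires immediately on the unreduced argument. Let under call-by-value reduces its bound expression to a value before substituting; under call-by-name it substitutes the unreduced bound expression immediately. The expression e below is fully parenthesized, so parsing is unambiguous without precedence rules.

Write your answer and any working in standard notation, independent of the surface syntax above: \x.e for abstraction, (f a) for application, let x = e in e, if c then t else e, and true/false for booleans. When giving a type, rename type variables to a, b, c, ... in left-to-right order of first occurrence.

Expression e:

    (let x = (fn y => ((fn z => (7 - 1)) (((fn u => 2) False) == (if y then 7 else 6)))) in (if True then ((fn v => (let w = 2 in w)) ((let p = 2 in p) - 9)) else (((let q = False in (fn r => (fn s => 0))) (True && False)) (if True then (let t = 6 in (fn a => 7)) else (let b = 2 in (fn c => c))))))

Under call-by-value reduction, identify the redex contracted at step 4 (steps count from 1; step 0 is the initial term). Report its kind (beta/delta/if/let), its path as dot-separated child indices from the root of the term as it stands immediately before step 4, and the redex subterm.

Derivation:
step 0: (let x = (\y.((\z.(7 - 1)) (((\u.2) false) == (if y then 7 else 6)))) in (if true then ((\v.(let w = 2 in w)) ((let p = 2 in p) - 9)) else (((let q = false in (\r.(\s.0))) (true && false)) (if true then (let t = 6 in (\a.7)) else (let b = 2 in (\c.c))))))
step 1: [let@root] (if true then ((\v.(let w = 2 in w)) ((let p = 2 in p) - 9)) else (((let q = false in (\r.(\s.0))) (true && false)) (if true then (let t = 6 in (\a.7)) else (let b = 2 in (\c.c)))))
step 2: [if@root] ((\v.(let w = 2 in w)) ((let p = 2 in p) - 9))
step 3: [let@1.0] ((\v.(let w = 2 in w)) (2 - 9))
step 4: [delta@1] ((\v.(let w = 2 in w)) -7)

Answer: delta at 1 : (2 - 9)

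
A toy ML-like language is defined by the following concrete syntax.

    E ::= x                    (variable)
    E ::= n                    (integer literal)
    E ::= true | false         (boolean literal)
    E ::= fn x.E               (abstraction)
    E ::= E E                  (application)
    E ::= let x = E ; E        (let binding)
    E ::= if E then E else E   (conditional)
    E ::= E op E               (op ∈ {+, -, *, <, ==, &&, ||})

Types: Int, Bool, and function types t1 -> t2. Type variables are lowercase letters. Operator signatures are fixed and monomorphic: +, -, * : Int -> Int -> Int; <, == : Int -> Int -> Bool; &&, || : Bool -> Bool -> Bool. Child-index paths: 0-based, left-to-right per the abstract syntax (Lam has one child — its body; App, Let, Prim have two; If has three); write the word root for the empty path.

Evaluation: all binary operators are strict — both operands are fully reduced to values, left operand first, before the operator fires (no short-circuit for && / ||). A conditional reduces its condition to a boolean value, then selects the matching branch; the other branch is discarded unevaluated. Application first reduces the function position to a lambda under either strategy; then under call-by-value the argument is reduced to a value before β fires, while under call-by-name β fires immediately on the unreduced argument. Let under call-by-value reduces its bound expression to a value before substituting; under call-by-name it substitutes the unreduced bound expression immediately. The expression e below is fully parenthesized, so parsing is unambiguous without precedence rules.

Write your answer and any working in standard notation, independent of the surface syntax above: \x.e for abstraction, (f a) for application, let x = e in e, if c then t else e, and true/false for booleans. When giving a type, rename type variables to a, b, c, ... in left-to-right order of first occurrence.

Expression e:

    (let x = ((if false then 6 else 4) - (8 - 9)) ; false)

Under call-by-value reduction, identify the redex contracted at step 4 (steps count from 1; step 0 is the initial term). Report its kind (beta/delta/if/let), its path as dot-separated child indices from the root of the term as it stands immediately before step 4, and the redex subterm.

Working:
step 0: (let x = ((if false then 6 else 4) - (8 - 9)) in false)
step 1: [if@0.0] (let x = (4 - (8 - 9)) in false)
step 2: [delta@0.1] (let x = (4 - -1) in false)
step 3: [delta@0] (let x = 5 in false)
step 4: [let@root] false

Answer: let at root : (let x = 5 in false)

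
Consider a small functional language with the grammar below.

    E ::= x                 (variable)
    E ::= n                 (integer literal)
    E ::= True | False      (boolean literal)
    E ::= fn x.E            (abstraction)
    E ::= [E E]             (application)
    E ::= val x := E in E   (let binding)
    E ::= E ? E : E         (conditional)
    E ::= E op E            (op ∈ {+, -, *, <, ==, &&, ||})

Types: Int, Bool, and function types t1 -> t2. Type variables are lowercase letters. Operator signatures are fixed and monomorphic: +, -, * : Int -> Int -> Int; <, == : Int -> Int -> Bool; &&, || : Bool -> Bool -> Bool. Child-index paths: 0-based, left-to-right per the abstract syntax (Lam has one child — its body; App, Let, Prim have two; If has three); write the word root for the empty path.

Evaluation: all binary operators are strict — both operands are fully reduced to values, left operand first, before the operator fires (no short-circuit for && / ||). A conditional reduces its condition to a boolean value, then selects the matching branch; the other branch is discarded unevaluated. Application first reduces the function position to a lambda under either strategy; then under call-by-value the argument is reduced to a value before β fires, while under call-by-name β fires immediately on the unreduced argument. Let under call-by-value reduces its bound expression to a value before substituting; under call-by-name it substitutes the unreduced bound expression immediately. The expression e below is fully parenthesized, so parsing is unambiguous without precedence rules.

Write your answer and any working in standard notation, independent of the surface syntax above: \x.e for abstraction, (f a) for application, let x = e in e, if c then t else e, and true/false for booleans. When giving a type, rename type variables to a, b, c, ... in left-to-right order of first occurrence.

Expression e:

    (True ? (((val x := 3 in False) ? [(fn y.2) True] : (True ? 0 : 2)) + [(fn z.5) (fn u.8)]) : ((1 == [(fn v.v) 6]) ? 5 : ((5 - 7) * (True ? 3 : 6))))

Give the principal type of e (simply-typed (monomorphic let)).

Derivation:
  unify Bool ~ Bool
let x : Int
  unify Bool ~ Bool
\y._ : a -> Int
  unify a -> Int ~ Bool -> b
  unify a ~ Bool
  unify Int ~ b
_ _ : Int
  unify Bool ~ Bool
  unify Int ~ Int
  unify Int ~ Int
  unify Int ~ Int
\z._ : c -> Int
\u._ : d -> Int
  unify c -> Int ~ (d -> Int) -> e
  unify c ~ d -> Int
  unify Int ~ e
_ _ : Int
  unify Int ~ Int
  unify Int ~ Int
v : f
\v._ : f -> f
  unify f -> f ~ Int -> g
  unify f ~ Int
  unify Int ~ g
_ _ : Int
  unify Int ~ Int
  unify Bool ~ Bool
  unify Int ~ Int
  unify Int ~ Int
  unify Int ~ Int
  unify Bool ~ Bool
  unify Int ~ Int
  unify Int ~ Int
  unify Int ~ Int
  unify Int ~ Int

Answer: Int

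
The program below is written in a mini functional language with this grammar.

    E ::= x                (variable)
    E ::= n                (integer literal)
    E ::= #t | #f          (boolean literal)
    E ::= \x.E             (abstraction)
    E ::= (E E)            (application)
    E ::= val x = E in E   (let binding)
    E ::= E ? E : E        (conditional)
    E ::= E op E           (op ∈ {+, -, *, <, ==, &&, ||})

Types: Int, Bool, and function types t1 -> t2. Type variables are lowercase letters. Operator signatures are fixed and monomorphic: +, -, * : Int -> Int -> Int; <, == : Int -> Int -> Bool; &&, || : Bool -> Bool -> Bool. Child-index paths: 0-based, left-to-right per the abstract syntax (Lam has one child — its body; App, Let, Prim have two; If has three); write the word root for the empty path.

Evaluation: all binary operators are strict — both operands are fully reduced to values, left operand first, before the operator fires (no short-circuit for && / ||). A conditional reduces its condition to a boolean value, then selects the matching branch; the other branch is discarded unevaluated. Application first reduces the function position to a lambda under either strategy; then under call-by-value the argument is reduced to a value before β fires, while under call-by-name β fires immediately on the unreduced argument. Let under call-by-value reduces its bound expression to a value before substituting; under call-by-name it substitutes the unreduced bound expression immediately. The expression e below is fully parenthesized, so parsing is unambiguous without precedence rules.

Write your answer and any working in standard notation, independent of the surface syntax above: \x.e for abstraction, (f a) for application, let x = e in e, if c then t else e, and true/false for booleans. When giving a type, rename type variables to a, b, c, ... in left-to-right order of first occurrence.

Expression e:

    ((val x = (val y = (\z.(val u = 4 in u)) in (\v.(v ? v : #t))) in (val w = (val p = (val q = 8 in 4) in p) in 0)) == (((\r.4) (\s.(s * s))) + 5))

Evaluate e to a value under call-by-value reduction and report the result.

Derivation:
step 0: ((let x = (let y = (\z.(let u = 4 in u)) in (\v.(if v then v else true))) in (let w = (let p = (let q = 8 in 4) in p) in 0)) == (((\r.4) (\s.(s * s))) + 5))
step 1: [let@0.0] ((let x = (\v.(if v then v else true)) in (let w = (let p = (let q = 8 in 4) in p) in 0)) == (((\r.4) (\s.(s * s))) + 5))
step 2: [let@0] ((let w = (let p = (let q = 8 in 4) in p) in 0) == (((\r.4) (\s.(s * s))) + 5))
step 3: [let@0.0.0] ((let w = (let p = 4 in p) in 0) == (((\r.4) (\s.(s * s))) + 5))
step 4: [let@0.0] ((let w = 4 in 0) == (((\r.4) (\s.(s * s))) + 5))
step 5: [let@0] (0 == (((\r.4) (\s.(s * s))) + 5))
step 6: [beta@1.0] (0 == (4 + 5))
step 7: [delta@1] (0 == 9)
step 8: [delta@root] false

Answer: false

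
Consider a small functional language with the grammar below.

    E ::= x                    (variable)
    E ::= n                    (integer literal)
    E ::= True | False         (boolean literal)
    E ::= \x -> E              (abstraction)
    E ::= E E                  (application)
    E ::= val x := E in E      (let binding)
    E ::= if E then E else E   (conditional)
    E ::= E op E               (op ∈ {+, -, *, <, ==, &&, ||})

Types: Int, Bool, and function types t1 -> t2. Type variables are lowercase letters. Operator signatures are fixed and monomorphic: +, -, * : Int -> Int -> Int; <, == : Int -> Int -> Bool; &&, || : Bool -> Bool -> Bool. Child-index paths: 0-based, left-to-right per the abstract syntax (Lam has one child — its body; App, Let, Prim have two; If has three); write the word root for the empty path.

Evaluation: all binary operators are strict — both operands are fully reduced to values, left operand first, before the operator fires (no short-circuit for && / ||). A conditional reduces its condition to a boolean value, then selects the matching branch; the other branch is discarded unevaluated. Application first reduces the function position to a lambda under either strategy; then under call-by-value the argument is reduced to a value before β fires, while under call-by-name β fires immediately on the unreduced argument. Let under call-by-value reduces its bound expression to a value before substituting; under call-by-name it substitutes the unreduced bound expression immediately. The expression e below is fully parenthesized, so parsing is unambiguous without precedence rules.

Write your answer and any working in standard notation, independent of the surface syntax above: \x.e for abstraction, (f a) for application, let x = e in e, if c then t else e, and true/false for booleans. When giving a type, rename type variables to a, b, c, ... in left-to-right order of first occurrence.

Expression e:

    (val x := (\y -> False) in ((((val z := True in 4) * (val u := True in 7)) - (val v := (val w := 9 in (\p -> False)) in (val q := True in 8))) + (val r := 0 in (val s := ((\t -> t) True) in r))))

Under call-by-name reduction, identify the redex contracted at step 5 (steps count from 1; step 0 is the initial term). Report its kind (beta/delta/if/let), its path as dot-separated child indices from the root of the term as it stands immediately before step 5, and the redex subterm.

Derivation:
step 0: (let x = (\y.false) in ((((let z = true in 4) * (let u = true in 7)) - (let v = (let w = 9 in (\p.false)) in (let q = true in 8))) + (let r = 0 in (let s = ((\t.t) true) in r))))
step 1: [let@root] ((((let z = true in 4) * (let u = true in 7)) - (let v = (let w = 9 in (\p.false)) in (let q = true in 8))) + (let r = 0 in (let s = ((\t.t) true) in r)))
step 2: [let@0.0.0] (((4 * (let u = true in 7)) - (let v = (let w = 9 in (\p.false)) in (let q = true in 8))) + (let r = 0 in (let s = ((\t.t) true) in r)))
step 3: [let@0.0.1] (((4 * 7) - (let v = (let w = 9 in (\p.false)) in (let q = true in 8))) + (let r = 0 in (let s = ((\t.t) true) in r)))
step 4: [delta@0.0] ((28 - (let v = (let w = 9 in (\p.false)) in (let q = true in 8))) + (let r = 0 in (let s = ((\t.t) true) in r)))
step 5: [let@0.1] ((28 - (let q = true in 8)) + (let r = 0 in (let s = ((\t.t) true) in r)))

Answer: let at 0.1 : (let v = (let w = 9 in (\p.false)) in (let q = true in 8))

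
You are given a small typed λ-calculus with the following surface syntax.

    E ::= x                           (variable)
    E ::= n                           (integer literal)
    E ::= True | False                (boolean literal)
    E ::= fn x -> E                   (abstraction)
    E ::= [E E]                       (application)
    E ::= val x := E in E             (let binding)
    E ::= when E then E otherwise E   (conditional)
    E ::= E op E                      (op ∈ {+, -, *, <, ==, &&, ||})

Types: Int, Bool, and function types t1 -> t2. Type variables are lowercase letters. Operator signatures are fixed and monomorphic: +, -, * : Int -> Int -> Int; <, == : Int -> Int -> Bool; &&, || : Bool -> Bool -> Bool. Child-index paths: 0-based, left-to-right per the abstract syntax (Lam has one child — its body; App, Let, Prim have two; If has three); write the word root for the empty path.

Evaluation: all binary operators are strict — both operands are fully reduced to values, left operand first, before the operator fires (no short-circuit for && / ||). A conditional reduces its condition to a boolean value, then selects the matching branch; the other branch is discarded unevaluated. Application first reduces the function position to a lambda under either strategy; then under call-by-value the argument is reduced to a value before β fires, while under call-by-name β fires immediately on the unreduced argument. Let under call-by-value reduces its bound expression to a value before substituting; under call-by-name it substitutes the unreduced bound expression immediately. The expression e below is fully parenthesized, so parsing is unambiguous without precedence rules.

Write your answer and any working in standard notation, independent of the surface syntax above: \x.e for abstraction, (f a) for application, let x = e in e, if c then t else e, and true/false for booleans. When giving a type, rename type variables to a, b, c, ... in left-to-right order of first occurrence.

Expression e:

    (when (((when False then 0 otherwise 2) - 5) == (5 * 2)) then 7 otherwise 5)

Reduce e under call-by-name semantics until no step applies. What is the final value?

Answer: 5

Derivation:
step 0: (if (((if false then 0 else 2) - 5) == (5 * 2)) then 7 else 5)
step 1: [if@0.0.0] (if ((2 - 5) == (5 * 2)) then 7 else 5)
step 2: [delta@0.0] (if (-3 == (5 * 2)) then 7 else 5)
step 3: [delta@0.1] (if (-3 == 10) then 7 else 5)
step 4: [delta@0] (if false then 7 else 5)
step 5: [if@root] 5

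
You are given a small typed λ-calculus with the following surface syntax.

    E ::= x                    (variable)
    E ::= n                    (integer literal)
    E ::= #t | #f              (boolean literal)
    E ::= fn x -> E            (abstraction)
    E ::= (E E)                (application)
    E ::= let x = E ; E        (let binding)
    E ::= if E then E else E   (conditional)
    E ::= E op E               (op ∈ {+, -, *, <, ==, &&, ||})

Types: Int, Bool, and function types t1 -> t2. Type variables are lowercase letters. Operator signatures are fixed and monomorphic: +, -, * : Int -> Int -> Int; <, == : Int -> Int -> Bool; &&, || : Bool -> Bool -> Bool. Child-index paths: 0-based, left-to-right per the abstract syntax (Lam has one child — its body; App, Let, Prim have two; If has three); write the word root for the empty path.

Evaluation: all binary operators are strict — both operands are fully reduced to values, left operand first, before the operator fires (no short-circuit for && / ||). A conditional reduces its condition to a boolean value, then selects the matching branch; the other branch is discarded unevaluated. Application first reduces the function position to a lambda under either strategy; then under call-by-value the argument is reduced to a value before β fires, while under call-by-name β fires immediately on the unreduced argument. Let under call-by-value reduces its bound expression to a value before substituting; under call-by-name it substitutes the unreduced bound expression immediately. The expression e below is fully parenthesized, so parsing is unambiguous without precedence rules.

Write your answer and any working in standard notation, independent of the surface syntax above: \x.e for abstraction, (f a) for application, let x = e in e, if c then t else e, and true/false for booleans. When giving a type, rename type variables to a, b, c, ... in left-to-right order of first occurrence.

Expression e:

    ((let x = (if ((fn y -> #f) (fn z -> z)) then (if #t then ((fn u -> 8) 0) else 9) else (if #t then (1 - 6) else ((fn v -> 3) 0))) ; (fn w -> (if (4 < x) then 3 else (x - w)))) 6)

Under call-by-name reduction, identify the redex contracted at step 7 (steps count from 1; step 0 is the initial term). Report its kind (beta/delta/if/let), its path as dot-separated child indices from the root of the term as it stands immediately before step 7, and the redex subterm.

Derivation:
step 0: ((let x = (if ((\y.false) (\z.z)) then (if true then ((\u.8) 0) else 9) else (if true then (1 - 6) else ((\v.3) 0))) in (\w.(if (4 < x) then 3 else (x - w)))) 6)
step 1: [let@0] ((\w.(if (4 < (if ((\y.false) (\z.z)) then (if true then ((\u.8) 0) else 9) else (if true then (1 - 6) else ((\v.3) 0)))) then 3 else ((if ((\y.false) (\z.z)) then (if true then ((\u.8) 0) else 9) else (if true then (1 - 6) else ((\v.3) 0))) - w))) 6)
step 2: [beta@root] (if (4 < (if ((\y.false) (\z.z)) then (if true then ((\u.8) 0) else 9) else (if true then (1 - 6) else ((\v.3) 0)))) then 3 else ((if ((\y.false) (\z.z)) then (if true then ((\u.8) 0) else 9) else (if true then (1 - 6) else ((\v.3) 0))) - 6))
step 3: [beta@0.1.0] (if (4 < (if false then (if true then ((\u.8) 0) else 9) else (if true then (1 - 6) else ((\v.3) 0)))) then 3 else ((if ((\y.false) (\z.z)) then (if true then ((\u.8) 0) else 9) else (if true then (1 - 6) else ((\v.3) 0))) - 6))
step 4: [if@0.1] (if (4 < (if true then (1 - 6) else ((\v.3) 0))) then 3 else ((if ((\y.false) (\z.z)) then (if true then ((\u.8) 0) else 9) else (if true then (1 - 6) else ((\v.3) 0))) - 6))
step 5: [if@0.1] (if (4 < (1 - 6)) then 3 else ((if ((\y.false) (\z.z)) then (if true then ((\u.8) 0) else 9) else (if true then (1 - 6) else ((\v.3) 0))) - 6))
step 6: [delta@0.1] (if (4 < -5) then 3 else ((if ((\y.false) (\z.z)) then (if true then ((\u.8) 0) else 9) else (if true then (1 - 6) else ((\v.3) 0))) - 6))
step 7: [delta@0] (if false then 3 else ((if ((\y.false) (\z.z)) then (if true then ((\u.8) 0) else 9) else (if true then (1 - 6) else ((\v.3) 0))) - 6))

Answer: delta at 0 : (4 < -5)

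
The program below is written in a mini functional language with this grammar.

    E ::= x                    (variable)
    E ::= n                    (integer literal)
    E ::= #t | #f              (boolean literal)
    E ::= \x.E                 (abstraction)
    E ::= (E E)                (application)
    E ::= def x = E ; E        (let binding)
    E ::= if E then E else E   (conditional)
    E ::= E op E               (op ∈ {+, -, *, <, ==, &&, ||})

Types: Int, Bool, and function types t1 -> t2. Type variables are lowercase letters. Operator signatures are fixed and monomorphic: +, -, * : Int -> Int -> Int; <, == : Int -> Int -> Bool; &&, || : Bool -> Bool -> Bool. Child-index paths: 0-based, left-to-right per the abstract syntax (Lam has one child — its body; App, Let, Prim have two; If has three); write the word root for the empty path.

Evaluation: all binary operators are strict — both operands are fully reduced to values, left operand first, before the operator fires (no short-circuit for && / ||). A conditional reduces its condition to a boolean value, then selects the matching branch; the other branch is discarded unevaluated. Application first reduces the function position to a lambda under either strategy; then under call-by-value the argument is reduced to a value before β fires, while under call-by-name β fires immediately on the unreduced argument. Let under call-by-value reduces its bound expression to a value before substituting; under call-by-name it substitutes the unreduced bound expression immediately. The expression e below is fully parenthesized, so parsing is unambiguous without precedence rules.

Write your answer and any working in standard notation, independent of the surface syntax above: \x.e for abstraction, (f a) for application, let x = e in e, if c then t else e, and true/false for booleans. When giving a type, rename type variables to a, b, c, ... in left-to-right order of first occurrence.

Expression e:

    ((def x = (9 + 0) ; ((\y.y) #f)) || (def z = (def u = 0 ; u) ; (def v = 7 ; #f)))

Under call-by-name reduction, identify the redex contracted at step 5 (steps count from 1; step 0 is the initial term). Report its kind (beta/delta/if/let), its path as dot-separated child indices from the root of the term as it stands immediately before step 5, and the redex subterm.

Answer: delta at root : (false || false)

Trace:
step 0: ((let x = (9 + 0) in ((\y.y) false)) || (let z = (let u = 0 in u) in (let v = 7 in false)))
step 1: [let@0] (((\y.y) false) || (let z = (let u = 0 in u) in (let v = 7 in false)))
step 2: [beta@0] (false || (let z = (let u = 0 in u) in (let v = 7 in false)))
step 3: [let@1] (false || (let v = 7 in false))
step 4: [let@1] (false || false)
step 5: [delta@root] false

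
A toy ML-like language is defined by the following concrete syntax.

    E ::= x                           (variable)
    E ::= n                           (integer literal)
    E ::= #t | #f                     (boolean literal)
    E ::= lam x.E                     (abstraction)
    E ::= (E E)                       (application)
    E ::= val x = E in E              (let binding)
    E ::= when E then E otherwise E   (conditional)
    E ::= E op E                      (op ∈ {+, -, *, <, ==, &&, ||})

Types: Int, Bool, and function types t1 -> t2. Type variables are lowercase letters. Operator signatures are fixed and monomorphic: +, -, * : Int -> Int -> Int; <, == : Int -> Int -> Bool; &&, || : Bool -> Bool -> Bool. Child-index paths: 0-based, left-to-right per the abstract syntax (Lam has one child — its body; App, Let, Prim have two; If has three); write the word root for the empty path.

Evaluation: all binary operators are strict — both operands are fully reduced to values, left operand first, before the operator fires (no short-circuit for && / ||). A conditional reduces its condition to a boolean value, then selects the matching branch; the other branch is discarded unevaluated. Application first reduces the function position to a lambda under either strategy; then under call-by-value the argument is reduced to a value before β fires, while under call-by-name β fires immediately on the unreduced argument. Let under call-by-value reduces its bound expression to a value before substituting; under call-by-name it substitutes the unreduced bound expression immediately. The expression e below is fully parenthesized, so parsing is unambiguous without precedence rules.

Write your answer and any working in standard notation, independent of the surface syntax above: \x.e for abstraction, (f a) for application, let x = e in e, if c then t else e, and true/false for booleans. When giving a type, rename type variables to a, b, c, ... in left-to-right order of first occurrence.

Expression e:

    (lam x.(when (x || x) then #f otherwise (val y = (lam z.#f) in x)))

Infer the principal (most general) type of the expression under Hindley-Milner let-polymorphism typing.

Answer: Bool -> Bool

Working:
x : a
  unify a ~ Bool
x : Bool
  unify Bool ~ Bool
  unify Bool ~ Bool
\z._ : b -> Bool
let y : forall. b -> Bool
x : Bool
  unify Bool ~ Bool
\x._ : Bool -> Bool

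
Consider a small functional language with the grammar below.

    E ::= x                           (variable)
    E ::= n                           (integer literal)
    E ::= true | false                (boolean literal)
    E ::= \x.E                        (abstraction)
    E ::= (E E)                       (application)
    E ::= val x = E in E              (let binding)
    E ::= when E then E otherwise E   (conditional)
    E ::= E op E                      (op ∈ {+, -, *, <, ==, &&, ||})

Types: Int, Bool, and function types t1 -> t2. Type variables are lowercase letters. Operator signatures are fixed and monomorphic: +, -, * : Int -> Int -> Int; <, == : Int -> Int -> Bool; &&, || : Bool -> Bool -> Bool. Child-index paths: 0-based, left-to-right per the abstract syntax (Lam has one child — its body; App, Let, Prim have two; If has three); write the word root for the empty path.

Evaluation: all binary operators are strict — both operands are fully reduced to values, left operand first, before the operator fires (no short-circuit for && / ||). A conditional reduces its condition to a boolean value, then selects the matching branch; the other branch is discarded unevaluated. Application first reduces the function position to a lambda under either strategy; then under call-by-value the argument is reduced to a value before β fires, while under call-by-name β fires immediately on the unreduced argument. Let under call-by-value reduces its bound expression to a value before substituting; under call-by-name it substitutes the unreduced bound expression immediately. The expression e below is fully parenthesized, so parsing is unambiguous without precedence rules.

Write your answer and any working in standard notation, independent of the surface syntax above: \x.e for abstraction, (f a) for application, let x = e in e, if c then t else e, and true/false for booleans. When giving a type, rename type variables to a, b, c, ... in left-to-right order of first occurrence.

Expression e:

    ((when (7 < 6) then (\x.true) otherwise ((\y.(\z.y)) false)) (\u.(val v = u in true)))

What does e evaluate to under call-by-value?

Answer: false

Trace:
step 0: ((if (7 < 6) then (\x.true) else ((\y.(\z.y)) false)) (\u.(let v = u in true)))
step 1: [delta@0.0] ((if false then (\x.true) else ((\y.(\z.y)) false)) (\u.(let v = u in true)))
step 2: [if@0] (((\y.(\z.y)) false) (\u.(let v = u in true)))
step 3: [beta@0] ((\z.false) (\u.(let v = u in true)))
step 4: [beta@root] false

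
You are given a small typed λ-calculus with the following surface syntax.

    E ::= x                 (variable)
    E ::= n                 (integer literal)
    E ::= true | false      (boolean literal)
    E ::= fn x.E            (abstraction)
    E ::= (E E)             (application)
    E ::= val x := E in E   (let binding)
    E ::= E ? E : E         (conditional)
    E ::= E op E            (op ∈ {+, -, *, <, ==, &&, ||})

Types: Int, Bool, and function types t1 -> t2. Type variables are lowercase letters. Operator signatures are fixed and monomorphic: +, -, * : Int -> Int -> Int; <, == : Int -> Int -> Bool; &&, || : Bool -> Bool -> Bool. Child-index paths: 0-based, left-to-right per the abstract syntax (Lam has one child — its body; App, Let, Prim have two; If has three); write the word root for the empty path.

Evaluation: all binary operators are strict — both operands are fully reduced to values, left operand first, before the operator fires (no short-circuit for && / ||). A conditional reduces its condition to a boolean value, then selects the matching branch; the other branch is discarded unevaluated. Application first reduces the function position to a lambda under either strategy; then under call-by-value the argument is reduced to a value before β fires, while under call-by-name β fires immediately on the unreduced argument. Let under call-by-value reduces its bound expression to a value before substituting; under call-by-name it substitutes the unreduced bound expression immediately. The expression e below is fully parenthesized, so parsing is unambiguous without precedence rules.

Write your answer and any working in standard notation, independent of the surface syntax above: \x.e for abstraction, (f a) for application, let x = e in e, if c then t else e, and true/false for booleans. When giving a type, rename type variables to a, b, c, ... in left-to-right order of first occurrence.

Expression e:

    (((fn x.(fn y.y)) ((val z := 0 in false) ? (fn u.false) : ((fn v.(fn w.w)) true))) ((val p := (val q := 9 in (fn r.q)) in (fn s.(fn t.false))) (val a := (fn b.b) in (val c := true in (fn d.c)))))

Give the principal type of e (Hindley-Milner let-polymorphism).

Trace:
y : b
\y._ : b -> b
\x._ : a -> b -> b
let z : Int
  unify Bool ~ Bool
\u._ : c -> Bool
w : e
\w._ : e -> e
\v._ : d -> e -> e
  unify d -> e -> e ~ Bool -> f
  unify d ~ Bool
  unify e -> e ~ f
_ _ : e -> e
  unify c -> Bool ~ e -> e
  unify c ~ e
  unify Bool ~ e
  unify a -> b -> b ~ (Bool -> Bool) -> g
  unify a ~ Bool -> Bool
  unify b -> b ~ g
_ _ : b -> b
let q : Int
q : Int
\r._ : h -> Int
let p : forall. h -> Int
\t._ : j -> Bool
\s._ : i -> j -> Bool
b : k
\b._ : k -> k
let a : forall. k -> k
let c : Bool
c : Bool
\d._ : l -> Bool
  unify i -> j -> Bool ~ (l -> Bool) -> m
  unify i ~ l -> Bool
  unify j -> Bool ~ m
_ _ : j -> Bool
  unify b -> b ~ (j -> Bool) -> n
  unify b ~ j -> Bool
  unify j -> Bool ~ n
_ _ : j -> Bool

Answer: a -> Bool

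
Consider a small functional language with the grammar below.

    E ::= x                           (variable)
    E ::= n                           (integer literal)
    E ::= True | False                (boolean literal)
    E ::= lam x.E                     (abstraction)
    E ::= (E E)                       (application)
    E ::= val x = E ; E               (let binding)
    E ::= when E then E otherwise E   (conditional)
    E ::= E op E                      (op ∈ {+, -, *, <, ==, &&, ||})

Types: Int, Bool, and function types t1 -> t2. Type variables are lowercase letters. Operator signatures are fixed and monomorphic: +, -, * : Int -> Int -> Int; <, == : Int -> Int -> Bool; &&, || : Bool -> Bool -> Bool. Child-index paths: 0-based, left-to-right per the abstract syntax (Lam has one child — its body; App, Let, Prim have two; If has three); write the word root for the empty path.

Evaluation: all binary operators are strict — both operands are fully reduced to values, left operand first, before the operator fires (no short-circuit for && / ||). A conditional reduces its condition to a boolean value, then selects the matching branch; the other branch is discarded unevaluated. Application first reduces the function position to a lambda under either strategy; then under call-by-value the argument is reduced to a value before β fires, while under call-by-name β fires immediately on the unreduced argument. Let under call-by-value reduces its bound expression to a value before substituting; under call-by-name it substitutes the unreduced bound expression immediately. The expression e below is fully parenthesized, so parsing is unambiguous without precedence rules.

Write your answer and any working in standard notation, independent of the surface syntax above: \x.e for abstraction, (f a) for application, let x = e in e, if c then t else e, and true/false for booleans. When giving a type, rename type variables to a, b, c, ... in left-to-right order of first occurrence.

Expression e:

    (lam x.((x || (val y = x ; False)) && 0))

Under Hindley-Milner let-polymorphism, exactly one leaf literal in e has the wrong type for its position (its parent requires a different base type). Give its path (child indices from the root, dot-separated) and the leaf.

Trace:
x : a
  unify a ~ Bool
x : Bool
let y : Bool
  unify Bool ~ Bool
  unify Bool ~ Bool
  unify Int ~ Bool
  FAIL: mismatch Int ~ Bool

Answer: 0.1 : 0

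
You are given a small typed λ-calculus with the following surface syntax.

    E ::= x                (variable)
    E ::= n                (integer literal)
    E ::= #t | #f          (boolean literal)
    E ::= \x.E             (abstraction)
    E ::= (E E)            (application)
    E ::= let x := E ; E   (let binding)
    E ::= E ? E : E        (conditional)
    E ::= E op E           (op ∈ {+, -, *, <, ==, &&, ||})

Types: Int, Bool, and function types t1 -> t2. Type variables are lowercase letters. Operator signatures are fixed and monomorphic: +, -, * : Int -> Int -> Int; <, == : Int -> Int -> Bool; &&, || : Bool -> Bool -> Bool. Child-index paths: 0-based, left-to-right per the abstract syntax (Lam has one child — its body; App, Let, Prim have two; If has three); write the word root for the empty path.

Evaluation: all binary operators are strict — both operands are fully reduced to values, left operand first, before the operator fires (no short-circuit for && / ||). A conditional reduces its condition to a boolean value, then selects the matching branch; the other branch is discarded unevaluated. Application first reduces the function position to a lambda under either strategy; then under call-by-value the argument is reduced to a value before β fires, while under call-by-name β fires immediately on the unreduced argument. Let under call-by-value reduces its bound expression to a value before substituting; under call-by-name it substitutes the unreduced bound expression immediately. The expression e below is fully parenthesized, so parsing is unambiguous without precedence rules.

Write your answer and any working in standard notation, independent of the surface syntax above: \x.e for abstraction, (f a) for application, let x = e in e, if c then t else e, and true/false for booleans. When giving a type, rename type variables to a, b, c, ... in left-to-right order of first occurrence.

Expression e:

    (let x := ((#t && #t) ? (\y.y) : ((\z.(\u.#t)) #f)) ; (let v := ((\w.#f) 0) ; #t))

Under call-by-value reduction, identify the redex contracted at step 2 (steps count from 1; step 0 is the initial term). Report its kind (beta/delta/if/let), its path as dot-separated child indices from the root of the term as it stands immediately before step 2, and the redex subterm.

Trace:
step 0: (let x = (if (true && true) then (\y.y) else ((\z.(\u.true)) false)) in (let v = ((\w.false) 0) in true))
step 1: [delta@0.0] (let x = (if true then (\y.y) else ((\z.(\u.true)) false)) in (let v = ((\w.false) 0) in true))
step 2: [if@0] (let x = (\y.y) in (let v = ((\w.false) 0) in true))

Answer: if at 0 : (if true then (\y.y) else ((\z.(\u.true)) false))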